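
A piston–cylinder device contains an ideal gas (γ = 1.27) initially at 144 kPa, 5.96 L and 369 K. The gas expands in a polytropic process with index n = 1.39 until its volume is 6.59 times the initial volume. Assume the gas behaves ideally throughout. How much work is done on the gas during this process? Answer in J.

-1150 J

n = P₁V₁/(RT₁) = 144×5.96/(8.314×369) = 0.280 mol.
Polytropic n=1.39: T₂ = T₁(V₁/V₂)^(n−1) = 369×(0.152)^0.39 = 177 K; P₂ = P₁(V₁/V₂)^n = 10.5 kPa.
W = (P₁V₁−P₂V₂)/(n−1) = (144×5.96−10.5×39.3)/0.39 = 1150 J.
Work done on the gas = −W_by = -1150 J.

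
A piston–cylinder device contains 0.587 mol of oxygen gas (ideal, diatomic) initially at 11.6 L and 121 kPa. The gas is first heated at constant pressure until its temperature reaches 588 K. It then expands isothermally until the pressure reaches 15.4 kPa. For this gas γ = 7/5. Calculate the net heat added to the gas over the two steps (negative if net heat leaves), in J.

11000 J

T₁ = P₁V₁/(nR) = 121×11.6/(0.587×8.314) = 288 K.
Step 1 — Isobaric: P stays 121 kPa; V/T = const ⇒ T₂ = 588 K, V₂ = 23.7 L.
W = PΔV = 121×(23.7−11.6) kPa·L = 1470 J.
ΔU = nCvΔT = 0.587×20.8×(588−288) = 3670 J.
Q = ΔU + W = nCpΔT = 5130 J.
State after step 1: P = 121 kPa, V = 23.7 L, T = 588 K.
Step 2 — Isothermal: T stays 588 K; PV = const ⇒ V₂ = 186 L, P₂ = 15.4 kPa.
ΔU = 0 (ideal gas, T constant).
W = nRT ln(V₂/V₁) = 0.587×8.314×588×ln(7.86) = 5920 J.
Q = ΔU + W = 5920 J.
Net over both steps: W = 7380 J, Q = 11000 J, ΔU = 3670 J.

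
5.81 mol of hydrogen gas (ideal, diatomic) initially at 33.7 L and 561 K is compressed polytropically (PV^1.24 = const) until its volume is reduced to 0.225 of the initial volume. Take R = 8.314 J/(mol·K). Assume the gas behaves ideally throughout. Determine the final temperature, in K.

802 K

P₁ = nRT₁/V₁ = 5.81×8.314×561/33.7 = 804 kPa.
Polytropic n=1.24: T₂ = T₁(V₁/V₂)^(n−1) = 561×(4.44)^0.24 = 802 K; P₂ = P₁(V₁/V₂)^n = 5110 kPa.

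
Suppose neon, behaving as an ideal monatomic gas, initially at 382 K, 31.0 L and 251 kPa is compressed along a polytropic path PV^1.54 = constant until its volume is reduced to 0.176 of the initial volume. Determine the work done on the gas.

22400 J

n = P₁V₁/(RT₁) = 251×31.0/(8.314×382) = 2.45 mol.
Polytropic n=1.54: T₂ = T₁(V₁/V₂)^(n−1) = 382×(5.68)^0.54 = 976 K; P₂ = P₁(V₁/V₂)^n = 3640 kPa.
W = (P₁V₁−P₂V₂)/(n−1) = (251×31.0−3640×5.46)/0.54 = -22400 J.
Work done on the gas = −W_by = 22400 J.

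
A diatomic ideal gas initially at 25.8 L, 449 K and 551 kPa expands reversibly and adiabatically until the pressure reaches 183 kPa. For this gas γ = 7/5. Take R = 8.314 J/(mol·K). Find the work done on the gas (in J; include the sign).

-9600 J

n = P₁V₁/(RT₁) = 551×25.8/(8.314×449) = 3.81 mol.
Adiabatic: T₂/T₁ = (P₂/P₁)^((γ−1)/γ) ⇒ T₂ = 449×(0.332)^0.286 = 328 K; V₂ = 56.7 L.
ΔU = nCvΔT = 3.81×20.8×(328−449) = -9600 J.
Q = 0 for an adiabatic process, so W = −ΔU = 9600 J.
Work done on the gas = −W_by = -9600 J.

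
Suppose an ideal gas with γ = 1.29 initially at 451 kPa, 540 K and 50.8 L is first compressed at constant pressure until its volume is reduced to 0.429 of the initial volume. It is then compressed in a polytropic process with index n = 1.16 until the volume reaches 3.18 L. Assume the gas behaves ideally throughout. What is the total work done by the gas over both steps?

-35200 J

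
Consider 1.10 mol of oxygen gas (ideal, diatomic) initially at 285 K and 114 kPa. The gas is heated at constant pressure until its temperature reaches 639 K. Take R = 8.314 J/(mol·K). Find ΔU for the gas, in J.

8090 J

V₁ = nRT₁/P₁ = 1.10×8.314×285/114 = 22.9 L.
Isobaric: P stays 114 kPa; V/T = const ⇒ T₂ = 639 K, V₂ = 51.3 L.
For an ideal gas ΔU = nCvΔT with Cv = (5/2)R = 20.8 J/(mol·K).
ΔU = 1.10×20.8×(639−285) = 8090 J.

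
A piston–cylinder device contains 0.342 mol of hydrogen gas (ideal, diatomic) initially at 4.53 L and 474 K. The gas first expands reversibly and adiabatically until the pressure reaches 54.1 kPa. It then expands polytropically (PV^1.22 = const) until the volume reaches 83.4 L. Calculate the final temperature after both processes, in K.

201 K

P₁ = nRT₁/V₁ = 0.342×8.314×474/4.53 = 298 kPa.
Step 1 — Adiabatic: T₂/T₁ = (P₂/P₁)^((γ−1)/γ) ⇒ T₂ = 474×(0.182)^0.286 = 291 K; V₂ = 15.3 L.
ΔU = nCvΔT = 0.342×20.8×(291−474) = -1300 J.
Q = 0 for an adiabatic process, so W = −ΔU = 1300 J.
State after step 1: P = 54.1 kPa, V = 15.3 L, T = 291 K.
Step 2 — Polytropic n=1.22: T₂ = T₁(V₁/V₂)^(n−1) = 291×(0.184)^0.22 = 201 K; P₂ = P₁(V₁/V₂)^n = 6.84 kPa.
W = (P₁V₁−P₂V₂)/(n−1) = (54.1×15.3−6.84×83.4)/0.22 = 1170 J.
ΔU = nCvΔT = 0.342×20.8×(201−291) = -645 J.
Q = ΔU + W = 527 J.
Net over both steps: W = 2470 J, Q = 527 J, ΔU = -1940 J.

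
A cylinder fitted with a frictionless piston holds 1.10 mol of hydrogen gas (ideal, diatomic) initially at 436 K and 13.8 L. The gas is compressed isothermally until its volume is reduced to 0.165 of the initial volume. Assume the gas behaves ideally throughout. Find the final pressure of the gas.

P₁ = nRT₁/V₁ = 1.10×8.314×436/13.8 = 289 kPa.
Isothermal: T stays 436 K; PV = const ⇒ V₂ = 2.28 L, P₂ = 1750 kPa.

1750 kPa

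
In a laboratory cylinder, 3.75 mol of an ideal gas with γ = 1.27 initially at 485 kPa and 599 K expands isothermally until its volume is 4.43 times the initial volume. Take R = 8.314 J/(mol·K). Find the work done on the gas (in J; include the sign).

V₁ = nRT₁/P₁ = 3.75×8.314×599/485 = 38.5 L.
Isothermal: T stays 599 K; PV = const ⇒ V₂ = 171 L, P₂ = 109 kPa.
W = nRT ln(V₂/V₁) = 3.75×8.314×599×ln(4.43) = 27800 J.
Work done on the gas = −W_by = -27800 J.

-27800 J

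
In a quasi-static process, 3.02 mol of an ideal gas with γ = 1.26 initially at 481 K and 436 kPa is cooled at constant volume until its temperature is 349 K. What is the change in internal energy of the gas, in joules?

V₁ = nRT₁/P₁ = 3.02×8.314×481/436 = 27.7 L.
Isochoric: V stays 27.7 L; P/T = const ⇒ T₂ = 349 K, P₂ = 316 kPa.
For an ideal gas ΔU = nCvΔT with Cv = R/(γ−1) = 32.0 J/(mol·K).
ΔU = 3.02×32.0×(349−481) = -12700 J.

-12700 J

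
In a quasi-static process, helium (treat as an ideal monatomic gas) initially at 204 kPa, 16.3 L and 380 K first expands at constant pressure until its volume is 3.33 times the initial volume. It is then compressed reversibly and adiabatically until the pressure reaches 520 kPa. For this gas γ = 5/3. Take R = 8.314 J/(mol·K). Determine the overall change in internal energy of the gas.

19200 J

n = P₁V₁/(RT₁) = 204×16.3/(8.314×380) = 1.05 mol.
Step 1 — Isobaric: P stays 204 kPa; V/T = const ⇒ T₂ = 1270 K, V₂ = 54.3 L.
W = PΔV = 204×(54.3−16.3) kPa·L = 7750 J.
ΔU = nCvΔT = 1.05×12.5×(1270−380) = 11600 J.
Q = ΔU + W = nCpΔT = 19400 J.
State after step 1: P = 204 kPa, V = 54.3 L, T = 1270 K.
Step 2 — Adiabatic: T₂/T₁ = (P₂/P₁)^((γ−1)/γ) ⇒ T₂ = 1270×(2.55)^0.400 = 1840 K; V₂ = 31.0 L.
ΔU = nCvΔT = 1.05×12.5×(1840−1270) = 7540 J.
Q = 0 for an adiabatic process, so W = −ΔU = -7540 J.
Net over both steps: W = 208 J, Q = 19400 J, ΔU = 19200 J.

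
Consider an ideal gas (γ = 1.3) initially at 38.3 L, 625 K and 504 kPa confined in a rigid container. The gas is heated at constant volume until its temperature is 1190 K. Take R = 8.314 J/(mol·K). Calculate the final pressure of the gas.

960 kPa

Isochoric: V stays 38.3 L; P/T = const ⇒ T₂ = 1190 K, P₂ = 960 kPa.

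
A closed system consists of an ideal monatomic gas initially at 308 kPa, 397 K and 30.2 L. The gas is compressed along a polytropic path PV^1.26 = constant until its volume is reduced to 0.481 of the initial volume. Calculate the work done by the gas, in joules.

n = P₁V₁/(RT₁) = 308×30.2/(8.314×397) = 2.82 mol.
Polytropic n=1.26: T₂ = T₁(V₁/V₂)^(n−1) = 397×(2.08)^0.26 = 480 K; P₂ = P₁(V₁/V₂)^n = 775 kPa.
W = (P₁V₁−P₂V₂)/(n−1) = (308×30.2−775×14.5)/0.26 = -7500 J.

-7500 J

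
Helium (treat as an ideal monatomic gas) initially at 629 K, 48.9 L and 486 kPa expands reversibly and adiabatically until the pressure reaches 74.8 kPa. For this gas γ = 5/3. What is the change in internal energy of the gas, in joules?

n = P₁V₁/(RT₁) = 486×48.9/(8.314×629) = 4.54 mol.
Adiabatic: T₂/T₁ = (P₂/P₁)^((γ−1)/γ) ⇒ T₂ = 629×(0.154)^0.400 = 298 K; V₂ = 150 L.
For an ideal gas ΔU = nCvΔT with Cv = (3/2)R = 12.5 J/(mol·K).
ΔU = 4.54×12.5×(298−629) = -18800 J.

-18800 J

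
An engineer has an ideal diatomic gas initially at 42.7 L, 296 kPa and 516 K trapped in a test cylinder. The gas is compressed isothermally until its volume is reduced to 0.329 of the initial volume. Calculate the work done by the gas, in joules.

n = P₁V₁/(RT₁) = 296×42.7/(8.314×516) = 2.95 mol.
Isothermal: T stays 516 K; PV = const ⇒ V₂ = 14.0 L, P₂ = 900 kPa.
W = nRT ln(V₂/V₁) = 2.95×8.314×516×ln(0.329) = -14100 J.

-14100 J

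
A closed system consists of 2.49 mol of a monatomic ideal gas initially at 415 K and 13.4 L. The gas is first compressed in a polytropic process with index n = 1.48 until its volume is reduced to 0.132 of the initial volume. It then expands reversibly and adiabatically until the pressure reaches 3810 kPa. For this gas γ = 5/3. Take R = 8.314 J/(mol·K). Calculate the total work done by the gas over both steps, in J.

-16300 J

P₁ = nRT₁/V₁ = 2.49×8.314×415/13.4 = 641 kPa.
Step 1 — Polytropic n=1.48: T₂ = T₁(V₁/V₂)^(n−1) = 415×(7.58)^0.48 = 1100 K; P₂ = P₁(V₁/V₂)^n = 12800 kPa.
W = (P₁V₁−P₂V₂)/(n−1) = (641×13.4−12800×1.77)/0.48 = -29400 J.
ΔU = nCvΔT = 2.49×12.5×(1100−415) = 21200 J.
Q = ΔU + W = -8230 J.
State after step 1: P = 12800 kPa, V = 1.77 L, T = 1100 K.
Step 2 — Adiabatic: T₂/T₁ = (P₂/P₁)^((γ−1)/γ) ⇒ T₂ = 1100×(0.297)^0.400 = 675 K; V₂ = 3.67 L.
ΔU = nCvΔT = 2.49×12.5×(675−1100) = -13100 J.
Q = 0 for an adiabatic process, so W = −ΔU = 13100 J.
Net over both steps: W = -16300 J, Q = -8230 J, ΔU = 8070 J.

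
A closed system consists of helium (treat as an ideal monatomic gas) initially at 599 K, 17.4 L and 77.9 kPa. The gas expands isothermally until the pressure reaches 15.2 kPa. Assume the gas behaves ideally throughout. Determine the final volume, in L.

89.2 L

Isothermal: T stays 599 K; PV = const ⇒ V₂ = 89.2 L, P₂ = 15.2 kPa.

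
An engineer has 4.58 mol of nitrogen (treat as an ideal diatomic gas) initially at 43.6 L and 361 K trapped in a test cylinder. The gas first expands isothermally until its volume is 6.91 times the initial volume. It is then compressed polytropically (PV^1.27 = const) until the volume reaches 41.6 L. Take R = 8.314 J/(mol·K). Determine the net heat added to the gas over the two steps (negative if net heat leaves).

14900 J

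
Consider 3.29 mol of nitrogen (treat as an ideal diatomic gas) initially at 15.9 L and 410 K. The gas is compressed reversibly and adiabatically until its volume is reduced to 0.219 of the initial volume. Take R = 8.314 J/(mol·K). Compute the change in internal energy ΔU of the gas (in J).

23400 J

P₁ = nRT₁/V₁ = 3.29×8.314×410/15.9 = 705 kPa.
Adiabatic: TV^(γ−1) = const ⇒ T₂ = 410×(4.57)^0.400 = 753 K; PV^γ = const ⇒ P₂ = 5910 kPa.
For an ideal gas ΔU = nCvΔT with Cv = (5/2)R = 20.8 J/(mol·K).
ΔU = 3.29×20.8×(753−410) = 23400 J.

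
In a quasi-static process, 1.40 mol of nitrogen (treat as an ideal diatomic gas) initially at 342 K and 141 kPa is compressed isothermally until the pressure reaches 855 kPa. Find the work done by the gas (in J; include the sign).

V₁ = nRT₁/P₁ = 1.40×8.314×342/141 = 28.2 L.
Isothermal: T stays 342 K; PV = const ⇒ V₂ = 4.66 L, P₂ = 855 kPa.
W = nRT ln(V₂/V₁) = 1.40×8.314×342×ln(0.165) = -7170 J.

-7170 J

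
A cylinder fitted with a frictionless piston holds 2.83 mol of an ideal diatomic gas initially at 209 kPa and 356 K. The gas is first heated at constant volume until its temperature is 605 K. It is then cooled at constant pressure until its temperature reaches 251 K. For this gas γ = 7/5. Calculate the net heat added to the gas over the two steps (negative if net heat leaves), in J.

-14500 J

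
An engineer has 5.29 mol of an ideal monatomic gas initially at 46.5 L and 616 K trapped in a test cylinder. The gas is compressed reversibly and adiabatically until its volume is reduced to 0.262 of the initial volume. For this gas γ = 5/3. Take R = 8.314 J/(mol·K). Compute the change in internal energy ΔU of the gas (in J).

P₁ = nRT₁/V₁ = 5.29×8.314×616/46.5 = 583 kPa.
Adiabatic: TV^(γ−1) = const ⇒ T₂ = 616×(3.82)^0.667 = 1500 K; PV^γ = const ⇒ P₂ = 5430 kPa.
For an ideal gas ΔU = nCvΔT with Cv = (3/2)R = 12.5 J/(mol·K).
ΔU = 5.29×12.5×(1500−616) = 58600 J.

58600 J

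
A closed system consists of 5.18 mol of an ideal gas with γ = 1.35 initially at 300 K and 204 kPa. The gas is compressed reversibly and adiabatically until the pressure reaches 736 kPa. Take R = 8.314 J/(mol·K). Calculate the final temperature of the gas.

418 K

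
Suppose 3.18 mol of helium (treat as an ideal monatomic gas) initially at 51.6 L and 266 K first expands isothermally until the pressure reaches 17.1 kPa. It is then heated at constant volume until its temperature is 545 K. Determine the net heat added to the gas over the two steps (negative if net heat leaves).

P₁ = nRT₁/V₁ = 3.18×8.314×266/51.6 = 136 kPa.
Step 1 — Isothermal: T stays 266 K; PV = const ⇒ V₂ = 411 L, P₂ = 17.1 kPa.
ΔU = 0 (ideal gas, T constant).
W = nRT ln(V₂/V₁) = 3.18×8.314×266×ln(7.97) = 14600 J.
Q = ΔU + W = 14600 J.
State after step 1: P = 17.1 kPa, V = 411 L, T = 266 K.
Step 2 — Isochoric: V stays 411 L; P/T = const ⇒ T₂ = 545 K, P₂ = 35.0 kPa.
W = 0 (no volume change).
ΔU = nCvΔT = 3.18×12.5×(545−266) = 11100 J.
Q = ΔU = 11100 J.
Net over both steps: W = 14600 J, Q = 25700 J, ΔU = 11100 J.

25700 J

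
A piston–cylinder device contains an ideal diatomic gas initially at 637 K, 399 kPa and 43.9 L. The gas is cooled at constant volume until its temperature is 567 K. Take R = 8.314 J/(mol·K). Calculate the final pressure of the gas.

Isochoric: V stays 43.9 L; P/T = const ⇒ T₂ = 567 K, P₂ = 355 kPa.

355 kPa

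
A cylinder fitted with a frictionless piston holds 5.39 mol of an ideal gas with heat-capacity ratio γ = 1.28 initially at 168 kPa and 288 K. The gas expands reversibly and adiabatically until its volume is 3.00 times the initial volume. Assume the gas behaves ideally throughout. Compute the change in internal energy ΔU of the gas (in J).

V₁ = nRT₁/P₁ = 5.39×8.314×288/168 = 76.8 L.
Adiabatic: TV^(γ−1) = const ⇒ T₂ = 288×(0.333)^0.280 = 212 K; PV^γ = const ⇒ P₂ = 41.2 kPa.
For an ideal gas ΔU = nCvΔT with Cv = R/(γ−1) = 29.7 J/(mol·K).
ΔU = 5.39×29.7×(212−288) = -12200 J.

-12200 J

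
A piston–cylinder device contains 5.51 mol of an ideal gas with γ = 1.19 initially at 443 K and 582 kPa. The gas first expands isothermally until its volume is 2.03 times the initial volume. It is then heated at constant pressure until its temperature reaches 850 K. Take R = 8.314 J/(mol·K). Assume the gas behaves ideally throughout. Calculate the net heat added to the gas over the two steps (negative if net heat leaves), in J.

131000 J

V₁ = nRT₁/P₁ = 5.51×8.314×443/582 = 34.9 L.
Step 1 — Isothermal: T stays 443 K; PV = const ⇒ V₂ = 70.8 L, P₂ = 287 kPa.
ΔU = 0 (ideal gas, T constant).
W = nRT ln(V₂/V₁) = 5.51×8.314×443×ln(2.03) = 14400 J.
Q = ΔU + W = 14400 J.
State after step 1: P = 287 kPa, V = 70.8 L, T = 443 K.
Step 2 — Isobaric: P stays 287 kPa; V/T = const ⇒ T₂ = 850 K, V₂ = 136 L.
W = PΔV = 287×(136−70.8) kPa·L = 18600 J.
ΔU = nCvΔT = 5.51×43.8×(850−443) = 98100 J.
Q = ΔU + W = nCpΔT = 117000 J.
Net over both steps: W = 33000 J, Q = 131000 J, ΔU = 98100 J.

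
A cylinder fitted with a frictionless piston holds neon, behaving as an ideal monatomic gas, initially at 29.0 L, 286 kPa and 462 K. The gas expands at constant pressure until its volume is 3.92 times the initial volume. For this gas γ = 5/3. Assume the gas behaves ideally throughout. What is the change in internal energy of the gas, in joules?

36300 J

n = P₁V₁/(RT₁) = 286×29.0/(8.314×462) = 2.16 mol.
Isobaric: P stays 286 kPa; V/T = const ⇒ T₂ = 1810 K, V₂ = 114 L.
For an ideal gas ΔU = nCvΔT with Cv = (3/2)R = 12.5 J/(mol·K).
ΔU = 2.16×12.5×(1810−462) = 36300 J.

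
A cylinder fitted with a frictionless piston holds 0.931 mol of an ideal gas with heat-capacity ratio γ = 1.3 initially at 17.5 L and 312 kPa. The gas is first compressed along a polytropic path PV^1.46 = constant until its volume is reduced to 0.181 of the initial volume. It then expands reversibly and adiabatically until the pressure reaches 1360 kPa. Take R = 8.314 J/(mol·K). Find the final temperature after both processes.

1220 K

T₁ = P₁V₁/(nR) = 312×17.5/(0.931×8.314) = 705 K.
Step 1 — Polytropic n=1.46: T₂ = T₁(V₁/V₂)^(n−1) = 705×(5.52)^0.46 = 1550 K; P₂ = P₁(V₁/V₂)^n = 3780 kPa.
W = (P₁V₁−P₂V₂)/(n−1) = (312×17.5−3780×3.17)/0.46 = -14200 J.
ΔU = nCvΔT = 0.931×27.7×(1550−705) = 21800 J.
Q = ΔU + W = 7570 J.
State after step 1: P = 3780 kPa, V = 3.17 L, T = 1550 K.
Step 2 — Adiabatic: T₂/T₁ = (P₂/P₁)^((γ−1)/γ) ⇒ T₂ = 1550×(0.359)^0.231 = 1220 K; V₂ = 6.96 L.
ΔU = nCvΔT = 0.931×27.7×(1220−1550) = -8400 J.
Q = 0 for an adiabatic process, so W = −ΔU = 8400 J.
Net over both steps: W = -5780 J, Q = 7570 J, ΔU = 13300 J.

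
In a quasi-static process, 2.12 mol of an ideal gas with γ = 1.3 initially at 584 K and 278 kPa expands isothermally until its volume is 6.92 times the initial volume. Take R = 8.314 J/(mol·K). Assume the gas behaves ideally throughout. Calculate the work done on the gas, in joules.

V₁ = nRT₁/P₁ = 2.12×8.314×584/278 = 37.0 L.
Isothermal: T stays 584 K; PV = const ⇒ V₂ = 256 L, P₂ = 40.2 kPa.
W = nRT ln(V₂/V₁) = 2.12×8.314×584×ln(6.92) = 19900 J.
Work done on the gas = −W_by = -19900 J.

-19900 J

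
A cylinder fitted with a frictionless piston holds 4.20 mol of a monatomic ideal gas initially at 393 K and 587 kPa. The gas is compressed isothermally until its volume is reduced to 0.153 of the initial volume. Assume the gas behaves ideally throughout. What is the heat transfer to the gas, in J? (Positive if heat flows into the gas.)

V₁ = nRT₁/P₁ = 4.20×8.314×393/587 = 23.4 L.
Isothermal: T stays 393 K; PV = const ⇒ V₂ = 3.58 L, P₂ = 3840 kPa.
ΔU = 0 (ideal gas, T constant).
W = nRT ln(V₂/V₁) = 4.20×8.314×393×ln(0.153) = -25800 J.
Q = ΔU + W = -25800 J.

-25800 J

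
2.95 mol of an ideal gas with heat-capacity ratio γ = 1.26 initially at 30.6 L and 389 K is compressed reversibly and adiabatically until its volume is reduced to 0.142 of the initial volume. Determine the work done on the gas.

P₁ = nRT₁/V₁ = 2.95×8.314×389/30.6 = 312 kPa.
Adiabatic: TV^(γ−1) = const ⇒ T₂ = 389×(7.04)^0.260 = 646 K; PV^γ = const ⇒ P₂ = 3650 kPa.
ΔU = nCvΔT = 2.95×32.0×(646−389) = 24300 J.
Q = 0 for an adiabatic process, so W = −ΔU = -24300 J.
Work done on the gas = −W_by = 24300 J.

24300 J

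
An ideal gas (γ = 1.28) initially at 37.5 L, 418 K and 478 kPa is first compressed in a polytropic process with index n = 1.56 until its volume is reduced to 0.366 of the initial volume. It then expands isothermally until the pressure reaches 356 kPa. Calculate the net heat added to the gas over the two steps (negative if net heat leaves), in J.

n = P₁V₁/(RT₁) = 478×37.5/(8.314×418) = 5.16 mol.
Step 1 — Polytropic n=1.56: T₂ = T₁(V₁/V₂)^(n−1) = 418×(2.73)^0.56 = 734 K; P₂ = P₁(V₁/V₂)^n = 2290 kPa.
W = (P₁V₁−P₂V₂)/(n−1) = (478×37.5−2290×13.7)/0.56 = -24200 J.
ΔU = nCvΔT = 5.16×29.7×(734−418) = 48400 J.
Q = ΔU + W = 24200 J.
State after step 1: P = 2290 kPa, V = 13.7 L, T = 734 K.
Step 2 — Isothermal: T stays 734 K; PV = const ⇒ V₂ = 88.4 L, P₂ = 356 kPa.
ΔU = 0 (ideal gas, T constant).
W = nRT ln(V₂/V₁) = 5.16×8.314×734×ln(6.44) = 58600 J.
Q = ΔU + W = 58600 J.
Net over both steps: W = 34400 J, Q = 82800 J, ΔU = 48400 J.

82800 J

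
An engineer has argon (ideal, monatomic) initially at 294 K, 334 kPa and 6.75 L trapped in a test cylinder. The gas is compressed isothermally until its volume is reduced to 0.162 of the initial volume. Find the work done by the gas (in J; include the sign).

n = P₁V₁/(RT₁) = 334×6.75/(8.314×294) = 0.922 mol.
Isothermal: T stays 294 K; PV = const ⇒ V₂ = 1.09 L, P₂ = 2060 kPa.
W = nRT ln(V₂/V₁) = 0.922×8.314×294×ln(0.162) = -4100 J.

-4100 J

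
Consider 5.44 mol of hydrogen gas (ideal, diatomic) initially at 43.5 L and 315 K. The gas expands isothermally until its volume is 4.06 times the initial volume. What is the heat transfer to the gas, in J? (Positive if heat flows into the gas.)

20000 J

P₁ = nRT₁/V₁ = 5.44×8.314×315/43.5 = 328 kPa.
Isothermal: T stays 315 K; PV = const ⇒ V₂ = 177 L, P₂ = 80.7 kPa.
ΔU = 0 (ideal gas, T constant).
W = nRT ln(V₂/V₁) = 5.44×8.314×315×ln(4.06) = 20000 J.
Q = ΔU + W = 20000 J.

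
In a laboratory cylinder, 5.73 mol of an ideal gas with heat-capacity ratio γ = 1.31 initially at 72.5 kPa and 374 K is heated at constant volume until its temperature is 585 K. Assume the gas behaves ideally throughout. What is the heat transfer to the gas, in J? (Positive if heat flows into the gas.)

V₁ = nRT₁/P₁ = 5.73×8.314×374/72.5 = 246 L.
Isochoric: V stays 246 L; P/T = const ⇒ T₂ = 585 K, P₂ = 113 kPa.
W = 0 (no volume change).
ΔU = nCvΔT = 5.73×26.8×(585−374) = 32400 J.
Q = ΔU = 32400 J.

32400 J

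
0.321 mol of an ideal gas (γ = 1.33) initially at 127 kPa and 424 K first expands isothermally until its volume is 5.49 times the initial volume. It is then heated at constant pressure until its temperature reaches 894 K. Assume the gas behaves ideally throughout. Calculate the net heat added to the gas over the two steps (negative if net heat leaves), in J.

6980 J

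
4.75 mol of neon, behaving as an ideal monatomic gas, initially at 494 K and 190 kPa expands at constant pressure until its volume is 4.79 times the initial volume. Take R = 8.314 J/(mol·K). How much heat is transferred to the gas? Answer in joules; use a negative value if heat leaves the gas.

185000 J

V₁ = nRT₁/P₁ = 4.75×8.314×494/190 = 103 L.
Isobaric: P stays 190 kPa; V/T = const ⇒ T₂ = 2370 K, V₂ = 492 L.
W = PΔV = 190×(492−103) kPa·L = 73900 J.
ΔU = nCvΔT = 4.75×12.5×(2370−494) = 111000 J.
Q = ΔU + W = nCpΔT = 185000 J.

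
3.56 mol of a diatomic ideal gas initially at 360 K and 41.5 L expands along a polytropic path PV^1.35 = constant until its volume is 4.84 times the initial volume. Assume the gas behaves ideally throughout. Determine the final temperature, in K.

P₁ = nRT₁/V₁ = 3.56×8.314×360/41.5 = 257 kPa.
Polytropic n=1.35: T₂ = T₁(V₁/V₂)^(n−1) = 360×(0.207)^0.35 = 207 K; P₂ = P₁(V₁/V₂)^n = 30.5 kPa.

207 K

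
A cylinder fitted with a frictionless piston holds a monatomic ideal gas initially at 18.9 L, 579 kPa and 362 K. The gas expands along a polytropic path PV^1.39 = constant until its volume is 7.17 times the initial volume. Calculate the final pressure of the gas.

Polytropic n=1.39: T₂ = T₁(V₁/V₂)^(n−1) = 362×(0.139)^0.39 = 168 K; P₂ = P₁(V₁/V₂)^n = 37.5 kPa.

37.5 kPa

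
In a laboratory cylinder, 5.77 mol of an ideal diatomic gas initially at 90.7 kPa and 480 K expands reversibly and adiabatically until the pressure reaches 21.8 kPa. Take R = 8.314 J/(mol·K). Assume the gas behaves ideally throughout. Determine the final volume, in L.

V₁ = nRT₁/P₁ = 5.77×8.314×480/90.7 = 254 L.
Adiabatic: T₂/T₁ = (P₂/P₁)^((γ−1)/γ) ⇒ T₂ = 480×(0.240)^0.286 = 319 K; V₂ = 703 L.

703 L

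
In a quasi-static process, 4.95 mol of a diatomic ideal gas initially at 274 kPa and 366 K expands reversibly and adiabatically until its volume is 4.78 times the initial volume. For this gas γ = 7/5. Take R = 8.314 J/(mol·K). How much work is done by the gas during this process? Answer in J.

17500 J

V₁ = nRT₁/P₁ = 4.95×8.314×366/274 = 55.0 L.
Adiabatic: TV^(γ−1) = const ⇒ T₂ = 366×(0.209)^0.400 = 196 K; PV^γ = const ⇒ P₂ = 30.7 kPa.
ΔU = nCvΔT = 4.95×20.8×(196−366) = -17500 J.
Q = 0 for an adiabatic process, so W = −ΔU = 17500 J.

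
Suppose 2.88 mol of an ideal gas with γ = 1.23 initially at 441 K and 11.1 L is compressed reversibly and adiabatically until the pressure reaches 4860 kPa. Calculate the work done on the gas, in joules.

16400 J

P₁ = nRT₁/V₁ = 2.88×8.314×441/11.1 = 951 kPa.
Adiabatic: T₂/T₁ = (P₂/P₁)^((γ−1)/γ) ⇒ T₂ = 441×(5.11)^0.187 = 598 K; V₂ = 2.95 L.
ΔU = nCvΔT = 2.88×36.1×(598−441) = 16400 J.
Q = 0 for an adiabatic process, so W = −ΔU = -16400 J.
Work done on the gas = −W_by = 16400 J.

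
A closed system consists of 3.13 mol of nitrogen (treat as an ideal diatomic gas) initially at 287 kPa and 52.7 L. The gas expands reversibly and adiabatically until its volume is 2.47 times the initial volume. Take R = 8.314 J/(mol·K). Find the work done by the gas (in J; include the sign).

11500 J

T₁ = P₁V₁/(nR) = 287×52.7/(3.13×8.314) = 581 K.
Adiabatic: TV^(γ−1) = const ⇒ T₂ = 581×(0.405)^0.400 = 405 K; PV^γ = const ⇒ P₂ = 80.9 kPa.
ΔU = nCvΔT = 3.13×20.8×(405−581) = -11500 J.
Q = 0 for an adiabatic process, so W = −ΔU = 11500 J.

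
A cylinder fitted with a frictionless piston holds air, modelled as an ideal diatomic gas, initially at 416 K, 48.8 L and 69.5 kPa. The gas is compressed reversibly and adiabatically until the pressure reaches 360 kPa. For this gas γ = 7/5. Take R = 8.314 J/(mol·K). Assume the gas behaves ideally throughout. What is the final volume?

15.1 L

Adiabatic: T₂/T₁ = (P₂/P₁)^((γ−1)/γ) ⇒ T₂ = 416×(5.18)^0.286 = 666 K; V₂ = 15.1 L.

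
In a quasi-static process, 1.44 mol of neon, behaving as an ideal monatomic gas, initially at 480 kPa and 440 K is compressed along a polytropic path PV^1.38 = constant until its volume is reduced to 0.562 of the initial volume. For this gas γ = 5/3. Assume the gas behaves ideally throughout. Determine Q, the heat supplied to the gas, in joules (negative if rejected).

V₁ = nRT₁/P₁ = 1.44×8.314×440/480 = 11.0 L.
Polytropic n=1.38: T₂ = T₁(V₁/V₂)^(n−1) = 440×(1.78)^0.38 = 548 K; P₂ = P₁(V₁/V₂)^n = 1060 kPa.
W = (P₁V₁−P₂V₂)/(n−1) = (480×11.0−1060×6.17)/0.38 = -3390 J.
ΔU = nCvΔT = 1.44×12.5×(548−440) = 1930 J.
Q = ΔU + W = -1460 J.

-1460 J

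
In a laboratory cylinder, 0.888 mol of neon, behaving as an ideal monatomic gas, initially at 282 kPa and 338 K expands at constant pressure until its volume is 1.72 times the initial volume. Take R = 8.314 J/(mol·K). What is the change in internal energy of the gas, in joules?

V₁ = nRT₁/P₁ = 0.888×8.314×338/282 = 8.85 L.
Isobaric: P stays 282 kPa; V/T = const ⇒ T₂ = 581 K, V₂ = 15.2 L.
For an ideal gas ΔU = nCvΔT with Cv = (3/2)R = 12.5 J/(mol·K).
ΔU = 0.888×12.5×(581−338) = 2700 J.

2700 J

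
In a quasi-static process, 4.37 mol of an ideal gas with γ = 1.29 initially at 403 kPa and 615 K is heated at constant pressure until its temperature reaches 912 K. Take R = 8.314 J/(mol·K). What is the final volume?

V₁ = nRT₁/P₁ = 4.37×8.314×615/403 = 55.4 L.
Isobaric: P stays 403 kPa; V/T = const ⇒ T₂ = 912 K, V₂ = 82.2 L.

82.2 L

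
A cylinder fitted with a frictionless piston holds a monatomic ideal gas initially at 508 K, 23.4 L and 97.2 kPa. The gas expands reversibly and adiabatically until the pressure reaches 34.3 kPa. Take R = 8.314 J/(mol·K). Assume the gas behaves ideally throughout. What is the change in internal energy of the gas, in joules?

-1160 J

n = P₁V₁/(RT₁) = 97.2×23.4/(8.314×508) = 0.539 mol.
Adiabatic: T₂/T₁ = (P₂/P₁)^((γ−1)/γ) ⇒ T₂ = 508×(0.353)^0.400 = 335 K; V₂ = 43.7 L.
For an ideal gas ΔU = nCvΔT with Cv = (3/2)R = 12.5 J/(mol·K).
ΔU = 0.539×12.5×(335−508) = -1160 J.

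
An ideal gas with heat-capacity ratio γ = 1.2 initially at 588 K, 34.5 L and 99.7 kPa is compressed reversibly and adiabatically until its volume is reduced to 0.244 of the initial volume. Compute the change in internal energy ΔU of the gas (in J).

n = P₁V₁/(RT₁) = 99.7×34.5/(8.314×588) = 0.704 mol.
Adiabatic: TV^(γ−1) = const ⇒ T₂ = 588×(4.10)^0.200 = 780 K; PV^γ = const ⇒ P₂ = 542 kPa.
For an ideal gas ΔU = nCvΔT with Cv = R/(γ−1) = 41.6 J/(mol·K).
ΔU = 0.704×41.6×(780−588) = 5610 J.

5610 J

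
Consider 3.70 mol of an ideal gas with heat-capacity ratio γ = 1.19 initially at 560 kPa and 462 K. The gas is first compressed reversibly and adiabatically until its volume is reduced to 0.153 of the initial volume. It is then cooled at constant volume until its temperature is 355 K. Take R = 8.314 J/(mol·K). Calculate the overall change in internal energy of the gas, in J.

V₁ = nRT₁/P₁ = 3.70×8.314×462/560 = 25.4 L.
Step 1 — Adiabatic: TV^(γ−1) = const ⇒ T₂ = 462×(6.54)^0.190 = 660 K; PV^γ = const ⇒ P₂ = 5230 kPa.
ΔU = nCvΔT = 3.70×43.8×(660−462) = 32100 J.
Q = 0 for an adiabatic process, so W = −ΔU = -32100 J.
State after step 1: P = 5230 kPa, V = 3.88 L, T = 660 K.
Step 2 — Isochoric: V stays 3.88 L; P/T = const ⇒ T₂ = 355 K, P₂ = 2810 kPa.
W = 0 (no volume change).
ΔU = nCvΔT = 3.70×43.8×(355−660) = -49400 J.
Q = ΔU = -49400 J.
Net over both steps: W = -32100 J, Q = -49400 J, ΔU = -17300 J.

-17300 J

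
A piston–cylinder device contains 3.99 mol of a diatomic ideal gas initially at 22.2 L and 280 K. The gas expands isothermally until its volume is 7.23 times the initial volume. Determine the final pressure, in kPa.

57.9 kPa

P₁ = nRT₁/V₁ = 3.99×8.314×280/22.2 = 418 kPa.
Isothermal: T stays 280 K; PV = const ⇒ V₂ = 161 L, P₂ = 57.9 kPa.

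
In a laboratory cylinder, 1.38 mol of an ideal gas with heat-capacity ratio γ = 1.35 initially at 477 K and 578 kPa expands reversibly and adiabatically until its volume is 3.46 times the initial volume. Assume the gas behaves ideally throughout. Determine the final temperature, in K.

V₁ = nRT₁/P₁ = 1.38×8.314×477/578 = 9.47 L.
Adiabatic: TV^(γ−1) = const ⇒ T₂ = 477×(0.289)^0.350 = 309 K; PV^γ = const ⇒ P₂ = 108 kPa.

309 K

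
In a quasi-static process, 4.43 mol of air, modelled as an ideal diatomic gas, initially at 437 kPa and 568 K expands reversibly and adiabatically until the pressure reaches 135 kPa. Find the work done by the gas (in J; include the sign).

V₁ = nRT₁/P₁ = 4.43×8.314×568/437 = 47.9 L.
Adiabatic: T₂/T₁ = (P₂/P₁)^((γ−1)/γ) ⇒ T₂ = 568×(0.309)^0.286 = 406 K; V₂ = 111 L.
ΔU = nCvΔT = 4.43×20.8×(406−568) = -14900 J.
Q = 0 for an adiabatic process, so W = −ΔU = 14900 J.

14900 J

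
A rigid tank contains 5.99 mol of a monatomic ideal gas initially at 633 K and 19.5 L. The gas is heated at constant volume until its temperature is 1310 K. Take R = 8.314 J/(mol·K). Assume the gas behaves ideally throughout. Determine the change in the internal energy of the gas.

P₁ = nRT₁/V₁ = 5.99×8.314×633/19.5 = 1620 kPa.
Isochoric: V stays 19.5 L; P/T = const ⇒ T₂ = 1310 K, P₂ = 3350 kPa.
For an ideal gas ΔU = nCvΔT with Cv = (3/2)R = 12.5 J/(mol·K).
ΔU = 5.99×12.5×(1310−633) = 50600 J.

50600 J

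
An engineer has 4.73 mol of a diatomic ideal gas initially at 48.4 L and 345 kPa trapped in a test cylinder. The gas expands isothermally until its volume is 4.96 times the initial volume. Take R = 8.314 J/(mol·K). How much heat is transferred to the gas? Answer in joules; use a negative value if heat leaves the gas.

26700 J

T₁ = P₁V₁/(nR) = 345×48.4/(4.73×8.314) = 425 K.
Isothermal: T stays 425 K; PV = const ⇒ V₂ = 240 L, P₂ = 69.6 kPa.
ΔU = 0 (ideal gas, T constant).
W = nRT ln(V₂/V₁) = 4.73×8.314×425×ln(4.96) = 26700 J.
Q = ΔU + W = 26700 J.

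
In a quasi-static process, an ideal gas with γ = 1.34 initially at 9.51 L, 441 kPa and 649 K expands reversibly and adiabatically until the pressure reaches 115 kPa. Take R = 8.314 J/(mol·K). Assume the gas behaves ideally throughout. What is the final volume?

25.9 L

Adiabatic: T₂/T₁ = (P₂/P₁)^((γ−1)/γ) ⇒ T₂ = 649×(0.261)^0.254 = 461 K; V₂ = 25.9 L.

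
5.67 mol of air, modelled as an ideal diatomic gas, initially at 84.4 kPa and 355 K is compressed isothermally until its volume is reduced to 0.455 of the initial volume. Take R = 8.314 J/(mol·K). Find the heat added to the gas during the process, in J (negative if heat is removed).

V₁ = nRT₁/P₁ = 5.67×8.314×355/84.4 = 198 L.
Isothermal: T stays 355 K; PV = const ⇒ V₂ = 90.2 L, P₂ = 185 kPa.
ΔU = 0 (ideal gas, T constant).
W = nRT ln(V₂/V₁) = 5.67×8.314×355×ln(0.455) = -13200 J.
Q = ΔU + W = -13200 J.

-13200 J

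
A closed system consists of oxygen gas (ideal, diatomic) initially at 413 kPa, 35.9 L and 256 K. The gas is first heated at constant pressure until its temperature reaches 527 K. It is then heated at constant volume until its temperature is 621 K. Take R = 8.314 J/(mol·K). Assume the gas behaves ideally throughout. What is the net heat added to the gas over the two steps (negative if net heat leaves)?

n = P₁V₁/(RT₁) = 413×35.9/(8.314×256) = 6.97 mol.
Step 1 — Isobaric: P stays 413 kPa; V/T = const ⇒ T₂ = 527 K, V₂ = 73.9 L.
W = PΔV = 413×(73.9−35.9) kPa·L = 15700 J.
ΔU = nCvΔT = 6.97×20.8×(527−256) = 39200 J.
Q = ΔU + W = nCpΔT = 54900 J.
State after step 1: P = 413 kPa, V = 73.9 L, T = 527 K.
Step 2 — Isochoric: V stays 73.9 L; P/T = const ⇒ T₂ = 621 K, P₂ = 487 kPa.
W = 0 (no volume change).
ΔU = nCvΔT = 6.97×20.8×(621−527) = 13600 J.
Q = ΔU = 13600 J.
Net over both steps: W = 15700 J, Q = 68500 J, ΔU = 52800 J.

68500 J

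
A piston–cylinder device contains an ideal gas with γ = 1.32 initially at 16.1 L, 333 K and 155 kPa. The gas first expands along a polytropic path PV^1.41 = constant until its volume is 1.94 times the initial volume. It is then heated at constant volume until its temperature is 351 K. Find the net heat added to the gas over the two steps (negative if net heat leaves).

1870 J

n = P₁V₁/(RT₁) = 155×16.1/(8.314×333) = 0.901 mol.
Step 1 — Polytropic n=1.41: T₂ = T₁(V₁/V₂)^(n−1) = 333×(0.515)^0.41 = 254 K; P₂ = P₁(V₁/V₂)^n = 60.9 kPa.
W = (P₁V₁−P₂V₂)/(n−1) = (155×16.1−60.9×31.2)/0.41 = 1450 J.
ΔU = nCvΔT = 0.901×26.0×(254−333) = -1860 J.
Q = ΔU + W = -407 J.
State after step 1: P = 60.9 kPa, V = 31.2 L, T = 254 K.
Step 2 — Isochoric: V stays 31.2 L; P/T = const ⇒ T₂ = 351 K, P₂ = 84.2 kPa.
W = 0 (no volume change).
ΔU = nCvΔT = 0.901×26.0×(351−254) = 2280 J.
Q = ΔU = 2280 J.
Net over both steps: W = 1450 J, Q = 1870 J, ΔU = 422 J.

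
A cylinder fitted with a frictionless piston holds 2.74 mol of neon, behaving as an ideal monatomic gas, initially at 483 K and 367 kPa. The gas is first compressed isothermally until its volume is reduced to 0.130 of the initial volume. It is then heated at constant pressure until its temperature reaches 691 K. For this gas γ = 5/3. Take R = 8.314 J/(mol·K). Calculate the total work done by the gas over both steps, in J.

-17700 J

V₁ = nRT₁/P₁ = 2.74×8.314×483/367 = 30.0 L.
Step 1 — Isothermal: T stays 483 K; PV = const ⇒ V₂ = 3.90 L, P₂ = 2820 kPa.
ΔU = 0 (ideal gas, T constant).
W = nRT ln(V₂/V₁) = 2.74×8.314×483×ln(0.130) = -22400 J.
Q = ΔU + W = -22400 J.
State after step 1: P = 2820 kPa, V = 3.90 L, T = 483 K.
Step 2 — Isobaric: P stays 2820 kPa; V/T = const ⇒ T₂ = 691 K, V₂ = 5.58 L.
W = PΔV = 2820×(5.58−3.90) kPa·L = 4740 J.
ΔU = nCvΔT = 2.74×12.5×(691−483) = 7110 J.
Q = ΔU + W = nCpΔT = 11800 J.
Net over both steps: W = -17700 J, Q = -10600 J, ΔU = 7110 J.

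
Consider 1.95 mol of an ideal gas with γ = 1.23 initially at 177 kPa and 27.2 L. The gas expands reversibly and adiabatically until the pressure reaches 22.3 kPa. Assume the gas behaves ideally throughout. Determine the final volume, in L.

147 L

T₁ = P₁V₁/(nR) = 177×27.2/(1.95×8.314) = 297 K.
Adiabatic: T₂/T₁ = (P₂/P₁)^((γ−1)/γ) ⇒ T₂ = 297×(0.126)^0.187 = 202 K; V₂ = 147 L.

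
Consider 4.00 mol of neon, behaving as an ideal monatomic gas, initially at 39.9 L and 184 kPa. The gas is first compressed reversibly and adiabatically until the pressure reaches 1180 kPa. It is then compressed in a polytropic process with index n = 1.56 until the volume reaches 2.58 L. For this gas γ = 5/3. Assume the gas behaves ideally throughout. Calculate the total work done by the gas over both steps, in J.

-53000 J

T₁ = P₁V₁/(nR) = 184×39.9/(4.00×8.314) = 221 K.
Step 1 — Adiabatic: T₂/T₁ = (P₂/P₁)^((γ−1)/γ) ⇒ T₂ = 221×(6.41)^0.400 = 464 K; V₂ = 13.1 L.
ΔU = nCvΔT = 4.00×12.5×(464−221) = 12100 J.
Q = 0 for an adiabatic process, so W = −ΔU = -12100 J.
State after step 1: P = 1180 kPa, V = 13.1 L, T = 464 K.
Step 2 — Polytropic n=1.56: T₂ = T₁(V₁/V₂)^(n−1) = 464×(5.07)^0.56 = 1150 K; P₂ = P₁(V₁/V₂)^n = 14900 kPa.
W = (P₁V₁−P₂V₂)/(n−1) = (1180×13.1−14900×2.58)/0.56 = -40900 J.
ΔU = nCvΔT = 4.00×12.5×(1150−464) = 34300 J.
Q = ΔU + W = -6540 J.
Net over both steps: W = -53000 J, Q = -6540 J, ΔU = 46500 J.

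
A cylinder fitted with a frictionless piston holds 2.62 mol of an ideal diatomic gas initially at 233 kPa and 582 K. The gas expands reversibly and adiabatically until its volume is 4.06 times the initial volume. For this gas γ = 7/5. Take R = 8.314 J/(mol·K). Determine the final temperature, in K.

V₁ = nRT₁/P₁ = 2.62×8.314×582/233 = 54.4 L.
Adiabatic: TV^(γ−1) = const ⇒ T₂ = 582×(0.246)^0.400 = 332 K; PV^γ = const ⇒ P₂ = 32.8 kPa.

332 K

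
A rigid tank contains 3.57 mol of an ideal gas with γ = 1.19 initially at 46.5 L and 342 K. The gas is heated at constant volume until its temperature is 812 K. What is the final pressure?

P₁ = nRT₁/V₁ = 3.57×8.314×342/46.5 = 218 kPa.
Isochoric: V stays 46.5 L; P/T = const ⇒ T₂ = 812 K, P₂ = 518 kPa.

518 kPa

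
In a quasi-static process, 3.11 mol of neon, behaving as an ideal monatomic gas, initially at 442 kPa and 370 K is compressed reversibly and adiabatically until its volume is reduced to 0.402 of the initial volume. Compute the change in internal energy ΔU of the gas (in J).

12000 J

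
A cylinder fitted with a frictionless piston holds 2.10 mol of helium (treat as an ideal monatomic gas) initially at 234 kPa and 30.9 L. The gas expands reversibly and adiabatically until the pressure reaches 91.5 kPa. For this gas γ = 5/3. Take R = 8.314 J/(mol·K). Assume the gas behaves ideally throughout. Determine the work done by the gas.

3400 J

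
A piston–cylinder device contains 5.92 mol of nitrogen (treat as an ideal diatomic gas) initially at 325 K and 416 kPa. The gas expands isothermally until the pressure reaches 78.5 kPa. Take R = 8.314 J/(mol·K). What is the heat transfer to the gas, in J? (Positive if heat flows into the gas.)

26700 J

V₁ = nRT₁/P₁ = 5.92×8.314×325/416 = 38.5 L.
Isothermal: T stays 325 K; PV = const ⇒ V₂ = 204 L, P₂ = 78.5 kPa.
ΔU = 0 (ideal gas, T constant).
W = nRT ln(V₂/V₁) = 5.92×8.314×325×ln(5.30) = 26700 J.
Q = ΔU + W = 26700 J.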